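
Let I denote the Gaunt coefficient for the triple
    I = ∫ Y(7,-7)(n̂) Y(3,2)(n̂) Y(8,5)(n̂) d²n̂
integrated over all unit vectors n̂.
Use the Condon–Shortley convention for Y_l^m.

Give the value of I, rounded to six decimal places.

Rules hold: Σm=0, L=18 even, 4≤8≤10.
N = 15·7·17 = 1785
Δ = 2!·12!·4!/19! = 1/5290740
Racah Σ t=0..2: t=0:+1/7257600 t=1:−1/2073600 t=2:+1/7257600 = -1/4838400
⇒ 3j(7 3 8; 0 0 0)² = 252/20995, sgn -1
Racah Σ t=2..2: t=2:+1/5748019200 = 1/5748019200
⇒ 3j(7 3 8; -7 2 5)² = 13/5814, sgn -1
4πI² = N·(3j₀)²·(3jₘ)² = 294/6137
I = +1·√(0.0479061/4π) = 0.06174342

0.061743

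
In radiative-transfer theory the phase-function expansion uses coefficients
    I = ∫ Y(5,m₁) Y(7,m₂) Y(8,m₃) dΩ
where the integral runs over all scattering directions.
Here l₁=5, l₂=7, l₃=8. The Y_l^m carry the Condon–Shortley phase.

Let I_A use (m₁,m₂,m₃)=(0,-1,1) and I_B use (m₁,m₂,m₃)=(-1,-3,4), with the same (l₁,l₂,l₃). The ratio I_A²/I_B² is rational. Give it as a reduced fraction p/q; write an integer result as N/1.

15435/6358

Shared (l₁,l₂,l₃)=(5,7,8): N and (l;000)² cancel in I_A²/I_B².
A: Δ = 4!·6!·10!/21! = 1/814773960; Racah Σ t=0..4: t=0:+1/49766400 t=1:−1/4147200 t=2:+1/2488320 t=3:−1/8709120 t=4:+1/232243200 = 7/99532800; ⇒ 3j(5 7 8; 0 -1 1)² = 1715/369512, sgn -1
B: Δ = 4!·6!·10!/21! = 1/814773960; Racah Σ t=0..4: t=0:+1/298598400 t=1:−1/21772800 t=2:+1/15482880 t=3:−1/78382080 t=4:+1/4180377600 = 17/1791590400; ⇒ 3j(5 7 8; -1 -3 4)² = 17/8892, sgn +1
I_A²/I_B² = (1715/369512)/(17/8892) = 15435/6358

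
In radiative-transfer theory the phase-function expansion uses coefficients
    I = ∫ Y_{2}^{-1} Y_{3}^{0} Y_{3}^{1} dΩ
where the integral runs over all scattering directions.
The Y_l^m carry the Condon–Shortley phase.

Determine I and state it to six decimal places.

-0.059471

Checks pass: Σm=0; 8 even; l₃=3∈[1,5].
(2·2+1)(2·3+1)(2·3+1) = 245
Δ: 2! 2! 4! / 9! → 1/3780
sum: t=0:+1/24 t=1:−1/4 t=2:+1/24 = -1/6
3j²(2 3 3; 0 0 0) = Δ·Π!·Σ² = 4/105  (sign +1)
sum: t=1:−1/8 t=2:+1/12 = -1/24
3j²(2 3 3; -1 0 1) = Δ·Π!·Σ² = 1/210  (sign -1)
combine: 4πI² = 245·4/105·1/210 = 2/45
take √, sign -1: I = -0.05947080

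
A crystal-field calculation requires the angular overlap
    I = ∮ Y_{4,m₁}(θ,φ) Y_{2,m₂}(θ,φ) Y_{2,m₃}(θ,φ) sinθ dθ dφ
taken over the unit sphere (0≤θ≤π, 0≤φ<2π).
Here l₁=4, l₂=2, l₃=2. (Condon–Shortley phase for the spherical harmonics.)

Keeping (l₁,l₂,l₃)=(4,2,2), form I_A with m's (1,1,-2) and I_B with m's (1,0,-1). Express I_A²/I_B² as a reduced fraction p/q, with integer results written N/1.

l's match ⇒ only the (l;m) 3-j factors differ between A and B.
A: triangle coeff Δ(4,2,2) = 1/630; Σ_t [3,3]: t=3:−1/144 = -1/144; (3j)²=1/126 [(4 2 2; 1 1 -2)], sign=-1
B: triangle coeff Δ(4,2,2) = 1/630; Σ_t [2,2]: t=2:+1/24 = 1/24; (3j)²=1/21 [(4 2 2; 1 0 -1)], sign=-1
I_A²/I_B² = (1/126)/(1/21) = 1/6

1/6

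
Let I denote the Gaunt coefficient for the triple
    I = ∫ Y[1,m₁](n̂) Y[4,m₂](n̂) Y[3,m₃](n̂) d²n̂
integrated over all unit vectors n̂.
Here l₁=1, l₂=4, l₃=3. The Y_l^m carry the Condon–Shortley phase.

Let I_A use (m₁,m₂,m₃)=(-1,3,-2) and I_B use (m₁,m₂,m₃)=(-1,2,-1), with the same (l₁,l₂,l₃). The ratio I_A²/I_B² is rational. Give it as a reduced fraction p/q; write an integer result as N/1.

l's match ⇒ only the (l;m) 3-j factors differ between A and B.
A: triangle coeff Δ(1,4,3) = 1/252; Σ_t [2,2]: t=2:+1/240 = 1/240; (3j)²=1/12 [(1 4 3; -1 3 -2)], sign=-1
B: triangle coeff Δ(1,4,3) = 1/252; Σ_t [2,2]: t=2:+1/96 = 1/96; (3j)²=5/84 [(1 4 3; -1 2 -1)], sign=+1
I_A²/I_B² = (1/12)/(5/84) = 7/5

7/5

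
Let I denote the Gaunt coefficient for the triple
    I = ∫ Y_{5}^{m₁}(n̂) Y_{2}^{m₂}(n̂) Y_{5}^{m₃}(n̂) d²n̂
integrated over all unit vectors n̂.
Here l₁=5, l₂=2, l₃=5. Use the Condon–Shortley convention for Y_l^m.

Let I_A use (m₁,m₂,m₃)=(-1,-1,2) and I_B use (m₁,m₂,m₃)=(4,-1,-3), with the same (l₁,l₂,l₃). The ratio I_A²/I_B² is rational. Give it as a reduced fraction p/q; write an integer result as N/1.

2/7

Shared (l₁,l₂,l₃)=(5,2,5): N and (l;000)² cancel in I_A²/I_B².
A: Δ = 2!·8!·2!/13! = 1/38610; Racah Σ t=0..1: t=0:+1/2880 t=1:−1/1440 = -1/2880; ⇒ 3j(5 2 5; -1 -1 2)² = 7/715, sgn +1
B: Δ = 2!·8!·2!/13! = 1/38610; Racah Σ t=0..1: t=0:+1/10080 t=1:−1/80640 = 1/11520; ⇒ 3j(5 2 5; 4 -1 -3)² = 49/1430, sgn +1
I_A²/I_B² = (7/715)/(49/1430) = 2/7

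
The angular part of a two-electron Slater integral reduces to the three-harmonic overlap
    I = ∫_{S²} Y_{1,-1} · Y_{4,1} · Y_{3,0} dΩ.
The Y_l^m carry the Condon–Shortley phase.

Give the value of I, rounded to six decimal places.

m-sum 0 ✓  L=8 even ✓  3≤3≤5 ✓
Π(2lᵢ+1) = 3×9×7 = 189
triangle coeff Δ(1,4,3) = 1/252
Σ_t [1,1]: t=1:−1/36 = -1/36
(3j)²=4/63 [(1 4 3; 0 0 0)], sign=+1
Σ_t [2,2]: t=2:+1/72 = 1/72
(3j)²=5/126 [(1 4 3; -1 1 0)], sign=-1
⇒ 4πI² = 10/21
I = (-1)√(10/21/(4π)) = -0.19466390

-0.194664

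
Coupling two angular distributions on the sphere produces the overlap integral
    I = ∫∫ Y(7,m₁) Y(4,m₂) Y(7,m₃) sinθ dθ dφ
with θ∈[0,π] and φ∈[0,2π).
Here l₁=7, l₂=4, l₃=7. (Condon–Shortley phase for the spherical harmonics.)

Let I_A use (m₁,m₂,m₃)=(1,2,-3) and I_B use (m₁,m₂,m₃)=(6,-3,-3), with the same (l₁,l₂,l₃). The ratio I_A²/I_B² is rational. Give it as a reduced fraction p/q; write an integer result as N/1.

Shared (l₁,l₂,l₃)=(7,4,7): N and (l;000)² cancel in I_A²/I_B².
A: Δ = 4!·10!·4!/19! = 1/58198140; Racah Σ t=2..4: t=2:+1/1658880 t=3:−1/1088640 t=4:+1/7741440 = -13/69672960; ⇒ 3j(7 4 7; 1 2 -3)² = 325/149226, sgn -1
B: Δ = 4!·10!·4!/19! = 1/58198140; Racah Σ t=0..1: t=0:+1/52254720 t=1:−1/522547200 = 1/58060800; ⇒ 3j(7 4 7; 6 -3 -3)² = 9/646, sgn +1
I_A²/I_B² = (325/149226)/(9/646) = 325/2079

325/2079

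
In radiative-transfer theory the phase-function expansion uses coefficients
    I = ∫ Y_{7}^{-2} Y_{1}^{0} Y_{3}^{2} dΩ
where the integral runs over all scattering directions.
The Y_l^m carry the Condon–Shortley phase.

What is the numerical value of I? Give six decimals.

0.000000

l₃=3 ∉ [6,8] — triangle fails ⇒ I = 0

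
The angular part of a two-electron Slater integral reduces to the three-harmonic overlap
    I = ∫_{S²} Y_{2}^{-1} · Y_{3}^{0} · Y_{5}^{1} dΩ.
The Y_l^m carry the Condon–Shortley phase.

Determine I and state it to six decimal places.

-0.214318

m-sum 0 ✓  L=10 even ✓  1≤5≤5 ✓
Π(2lᵢ+1) = 5×7×11 = 385
triangle coeff Δ(2,3,5) = 1/2310
Σ_t [0,0]: t=0:+1/144 = 1/144
(3j)²=10/231 [(2 3 5; 0 0 0)], sign=-1
Σ_t [0,0]: t=0:+1/216 = 1/216
(3j)²=8/231 [(2 3 5; -1 0 1)], sign=+1
⇒ 4πI² = 400/693
I = (-1)√(400/693/(4π)) = -0.21431790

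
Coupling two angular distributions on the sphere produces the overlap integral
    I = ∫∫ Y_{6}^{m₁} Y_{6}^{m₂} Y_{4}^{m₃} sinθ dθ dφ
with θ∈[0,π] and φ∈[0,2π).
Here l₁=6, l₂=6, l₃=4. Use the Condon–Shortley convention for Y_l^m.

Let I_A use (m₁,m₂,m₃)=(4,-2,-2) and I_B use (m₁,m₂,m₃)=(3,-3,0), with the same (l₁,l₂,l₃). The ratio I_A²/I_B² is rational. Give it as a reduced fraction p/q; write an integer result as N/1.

l's match ⇒ only the (l;m) 3-j factors differ between A and B.
A: triangle coeff Δ(6,6,4) = 1/15315300; Σ_t [0,2]: t=0:+1/3870720 t=1:−1/181440 t=2:+1/138240 = 23/11612160; (3j)²=529/204204 [(6 6 4; 4 -2 -2)], sign=+1
B: triangle coeff Δ(6,6,4) = 1/15315300; Σ_t [0,3]: t=0:+1/1451520 t=1:−1/80640 t=2:+1/51840 t=3:−1/414720 = 1/193536; (3j)²=81/17017 [(6 6 4; 3 -3 0)], sign=+1
I_A²/I_B² = (529/204204)/(81/17017) = 529/972

529/972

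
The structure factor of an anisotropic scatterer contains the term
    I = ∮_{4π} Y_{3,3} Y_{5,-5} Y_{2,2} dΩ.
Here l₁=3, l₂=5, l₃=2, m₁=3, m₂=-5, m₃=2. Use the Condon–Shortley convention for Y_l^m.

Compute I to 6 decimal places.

Checks pass: Σm=0; 10 even; l₃=2∈[2,8].
(2·3+1)(2·5+1)(2·2+1) = 385
Δ: 6! 0! 4! / 11! → 1/2310
sum: t=3:−1/144 = -1/144
3j²(3 5 2; 0 0 0) = Δ·Π!·Σ² = 10/231  (sign -1)
sum: t=0:+1/17280 = 1/17280
3j²(3 5 2; 3 -5 2) = Δ·Π!·Σ² = 1/11  (sign +1)
combine: 4πI² = 385·10/231·1/11 = 50/33
take √, sign -1: I = -0.34723469

-0.347235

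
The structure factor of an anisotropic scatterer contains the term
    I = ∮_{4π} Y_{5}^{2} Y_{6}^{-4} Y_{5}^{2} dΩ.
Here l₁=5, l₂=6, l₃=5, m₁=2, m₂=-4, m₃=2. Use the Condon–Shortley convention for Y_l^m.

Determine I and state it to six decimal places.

Checks pass: Σm=0; 16 even; l₃=5∈[1,11].
(2·5+1)(2·6+1)(2·5+1) = 1573
Δ: 6! 4! 6! / 17! → 1/28588560
sum: t=1:−1/345600 t=2:+1/13824 t=3:−1/5184 t=4:+1/13824 t=5:−1/345600 = -7/129600
3j²(5 6 5; 0 0 0) = Δ·Π!·Σ² = 80/7293  (sign +1)
sum: t=0:+1/207360 t=1:−1/57600 t=2:+1/207360 = -1/129600
3j²(5 6 5; 2 -4 2) = Δ·Π!·Σ² = 168/12155  (sign +1)
combine: 4πI² = 1573·80/7293·168/12155 = 896/3757
take √, sign +1: I = 0.13776169

0.137762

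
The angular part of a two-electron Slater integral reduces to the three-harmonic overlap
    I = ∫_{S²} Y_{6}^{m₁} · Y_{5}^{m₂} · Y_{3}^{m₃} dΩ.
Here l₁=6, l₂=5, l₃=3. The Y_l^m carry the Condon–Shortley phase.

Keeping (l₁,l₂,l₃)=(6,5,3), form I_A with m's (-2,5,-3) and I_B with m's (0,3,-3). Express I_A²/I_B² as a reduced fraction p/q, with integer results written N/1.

Shared (l₁,l₂,l₃)=(6,5,3): N and (l;000)² cancel in I_A²/I_B².
A: Δ = 8!·4!·2!/15! = 1/675675; Racah Σ t=8..8: t=8:+1/1935360 = 1/1935360; ⇒ 3j(6 5 3; -2 5 -3)² = 1/1001, sgn +1
B: Δ = 8!·4!·2!/15! = 1/675675; Racah Σ t=6..6: t=6:+1/69120 = 1/69120; ⇒ 3j(6 5 3; 0 3 -3)² = 4/429, sgn +1
I_A²/I_B² = (1/1001)/(4/429) = 3/28

3/28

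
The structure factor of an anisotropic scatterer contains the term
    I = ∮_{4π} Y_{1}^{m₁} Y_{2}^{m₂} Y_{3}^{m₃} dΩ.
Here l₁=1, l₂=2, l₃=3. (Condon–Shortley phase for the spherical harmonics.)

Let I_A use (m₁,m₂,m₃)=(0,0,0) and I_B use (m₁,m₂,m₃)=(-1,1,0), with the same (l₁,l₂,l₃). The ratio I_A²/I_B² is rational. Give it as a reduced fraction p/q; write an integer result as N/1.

3/1

l's match ⇒ only the (l;m) 3-j factors differ between A and B.
A: triangle coeff Δ(1,2,3) = 1/105; Σ_t [0,0]: t=0:+1/4 = 1/4; (3j)²=3/35 [(1 2 3; 0 0 0)], sign=-1
B: triangle coeff Δ(1,2,3) = 1/105; Σ_t [0,0]: t=0:+1/12 = 1/12; (3j)²=1/35 [(1 2 3; -1 1 0)], sign=-1
I_A²/I_B² = (3/35)/(1/35) = 3/1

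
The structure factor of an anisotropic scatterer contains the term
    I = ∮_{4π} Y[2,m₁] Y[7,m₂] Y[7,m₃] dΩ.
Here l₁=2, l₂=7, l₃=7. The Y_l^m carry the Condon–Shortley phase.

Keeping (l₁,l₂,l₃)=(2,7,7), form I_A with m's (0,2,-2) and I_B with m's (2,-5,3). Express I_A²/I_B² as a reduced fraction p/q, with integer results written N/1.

22/27

Same 2,7,7: normalisation and zero-m 3j drop out of the ratio.
A: Δ: 2! 2! 12! / 17! → 1/185640; sum: t=0:+1/8709120 t=1:−1/967680 t=2:+1/2419200 = -11/21772800; 3j²(2 7 7; 0 2 -2) = Δ·Π!·Σ² = 242/23205  (sign +1)
B: Δ: 2! 2! 12! / 17! → 1/185640; sum: t=0:+1/29030400 = 1/29030400; 3j²(2 7 7; 2 -5 3) = Δ·Π!·Σ² = 99/7735  (sign +1)
I_A²/I_B² = (242/23205)/(99/7735) = 22/27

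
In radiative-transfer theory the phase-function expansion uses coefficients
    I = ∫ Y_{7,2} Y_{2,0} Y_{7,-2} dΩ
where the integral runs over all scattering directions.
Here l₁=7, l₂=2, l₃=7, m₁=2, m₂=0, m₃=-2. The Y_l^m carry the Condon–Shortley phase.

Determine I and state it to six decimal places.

0.125586

Checks pass: Σm=0; 16 even; l₃=7∈[5,9].
(2·7+1)(2·2+1)(2·7+1) = 1125
Δ: 2! 12! 2! / 17! → 1/185640
sum: t=0:+1/2419200 t=1:−1/518400 t=2:+1/2419200 = -1/907200
3j²(7 2 7; 0 0 0) = Δ·Π!·Σ² = 56/3315  (sign +1)
sum: t=0:+1/2419200 t=1:−1/967680 t=2:+1/8709120 = -11/21772800
3j²(7 2 7; 2 0 -2) = Δ·Π!·Σ² = 242/23205  (sign +1)
combine: 4πI² = 1125·56/3315·242/23205 = 9680/48841
take √, sign +1: I = 0.12558578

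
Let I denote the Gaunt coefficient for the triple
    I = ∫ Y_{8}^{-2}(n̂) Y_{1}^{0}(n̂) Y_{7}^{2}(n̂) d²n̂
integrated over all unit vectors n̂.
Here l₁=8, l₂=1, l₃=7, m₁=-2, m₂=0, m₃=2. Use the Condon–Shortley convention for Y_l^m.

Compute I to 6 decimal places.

0.237007

Checks pass: Σm=0; 16 even; l₃=7∈[7,9].
(2·8+1)(2·1+1)(2·7+1) = 765
Δ: 2! 14! 0! / 17! → 1/2040
sum: t=1:−1/25401600 = -1/25401600
3j²(8 1 7; 0 0 0) = Δ·Π!·Σ² = 8/255  (sign +1)
sum: t=1:−1/43545600 = -1/43545600
3j²(8 1 7; -2 0 2) = Δ·Π!·Σ² = 1/34  (sign +1)
combine: 4πI² = 765·8/255·1/34 = 12/17
take √, sign +1: I = 0.23700703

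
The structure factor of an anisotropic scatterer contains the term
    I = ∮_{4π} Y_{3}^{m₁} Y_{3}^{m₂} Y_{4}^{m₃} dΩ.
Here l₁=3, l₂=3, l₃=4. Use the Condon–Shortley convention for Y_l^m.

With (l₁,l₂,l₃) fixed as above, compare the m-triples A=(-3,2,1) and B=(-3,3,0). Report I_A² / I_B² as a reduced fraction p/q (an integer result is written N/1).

10/3

Same 3,3,4: normalisation and zero-m 3j drop out of the ratio.
A: Δ: 2! 4! 4! / 11! → 1/34650; sum: t=2:+1/288 = 1/288; 3j²(3 3 4; -3 2 1) = Δ·Π!·Σ² = 5/231  (sign -1)
B: Δ: 2! 4! 4! / 11! → 1/34650; sum: t=2:+1/1152 = 1/1152; 3j²(3 3 4; -3 3 0) = Δ·Π!·Σ² = 1/154  (sign +1)
I_A²/I_B² = (5/231)/(1/154) = 10/3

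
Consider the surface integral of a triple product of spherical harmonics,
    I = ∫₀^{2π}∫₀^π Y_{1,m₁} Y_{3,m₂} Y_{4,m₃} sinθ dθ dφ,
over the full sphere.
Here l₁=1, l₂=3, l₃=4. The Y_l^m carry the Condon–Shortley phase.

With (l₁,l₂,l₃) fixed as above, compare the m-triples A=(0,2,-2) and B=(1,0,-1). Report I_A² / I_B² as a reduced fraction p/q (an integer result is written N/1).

Shared (l₁,l₂,l₃)=(1,3,4): N and (l;000)² cancel in I_A²/I_B².
A: Δ = 0!·2!·6!/9! = 1/252; Racah Σ t=0..0: t=0:+1/120 = 1/120; ⇒ 3j(1 3 4; 0 2 -2)² = 1/21, sgn +1
B: Δ = 0!·2!·6!/9! = 1/252; Racah Σ t=0..0: t=0:+1/72 = 1/72; ⇒ 3j(1 3 4; 1 0 -1)² = 5/126, sgn -1
I_A²/I_B² = (1/21)/(5/126) = 6/5

6/5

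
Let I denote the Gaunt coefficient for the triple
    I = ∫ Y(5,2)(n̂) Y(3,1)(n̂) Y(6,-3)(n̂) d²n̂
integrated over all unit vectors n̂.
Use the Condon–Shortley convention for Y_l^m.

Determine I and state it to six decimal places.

-0.152880

m-sum 0 ✓  L=14 even ✓  2≤6≤8 ✓
Π(2lᵢ+1) = 11×7×13 = 1001
triangle coeff Δ(5,3,6) = 1/675675
Σ_t [0,2]: t=0:+1/8640 t=1:−1/2304 t=2:+1/8640 = -7/34560
(3j)²=7/429 [(5 3 6; 0 0 0)], sign=-1
Σ_t [0,2]: t=0:+1/34560 t=1:−1/8640 t=2:+1/40320 = -1/16128
(3j)²=18/1001 [(5 3 6; 2 1 -3)], sign=+1
⇒ 4πI² = 42/143
I = (-1)√(42/143/(4π)) = -0.15288036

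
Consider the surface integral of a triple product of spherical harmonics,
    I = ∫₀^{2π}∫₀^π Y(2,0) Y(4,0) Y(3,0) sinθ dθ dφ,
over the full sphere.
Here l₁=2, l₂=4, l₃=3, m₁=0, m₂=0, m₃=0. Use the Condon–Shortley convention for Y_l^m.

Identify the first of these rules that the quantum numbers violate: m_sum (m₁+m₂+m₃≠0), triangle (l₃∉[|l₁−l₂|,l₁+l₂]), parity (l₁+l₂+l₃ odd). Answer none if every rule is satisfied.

m₁+m₂+m₃ = 0 + 0 + 0 = 0  ✓
triangle: |2−4|=2 ≤ l₃=3 ≤ 2+4=6  ✓
parity: l₁+l₂+l₃ = 9 is odd  ✗

parity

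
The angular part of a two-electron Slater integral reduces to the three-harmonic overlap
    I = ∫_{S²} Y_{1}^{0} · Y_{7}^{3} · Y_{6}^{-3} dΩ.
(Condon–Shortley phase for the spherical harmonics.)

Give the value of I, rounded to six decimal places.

Rules hold: Σm=0, L=14 even, 6≤6≤8.
N = 3·15·13 = 585
Δ = 2!·0!·12!/15! = 1/1365
Racah Σ t=1..1: t=1:−1/518400 = -1/518400
⇒ 3j(1 7 6; 0 0 0)² = 7/195, sgn -1
Racah Σ t=1..1: t=1:−1/2177280 = -1/2177280
⇒ 3j(1 7 6; 0 3 -3)² = 8/273, sgn +1
4πI² = N·(3j₀)²·(3jₘ)² = 8/13
I = -1·√(0.615385/4π) = -0.22129336

-0.221293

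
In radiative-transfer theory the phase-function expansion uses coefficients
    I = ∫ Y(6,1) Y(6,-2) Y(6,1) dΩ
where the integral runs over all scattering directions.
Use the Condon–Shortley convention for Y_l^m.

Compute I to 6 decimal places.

Checks pass: Σm=0; 18 even; l₃=6∈[0,12].
(2·6+1)(2·6+1)(2·6+1) = 2197
Δ: 6! 6! 6! / 19! → 1/325909584
sum: t=0:+1/373248000 t=1:−1/1728000 t=2:+1/110592 t=3:−1/46656 t=4:+1/110592 t=5:−1/1728000 t=6:+1/373248000 = -7/1555200
3j²(6 6 6; 0 0 0) = Δ·Π!·Σ² = 400/46189  (sign -1)
sum: t=0:+1/4147200 t=1:−1/207360 t=2:+1/82944 t=3:−1/207360 t=4:+1/4147200 = 1/345600
3j²(6 6 6; 1 -2 1) = Δ·Π!·Σ² = 420/46189  (sign -1)
combine: 4πI² = 2197·400/46189·420/46189 = 2184000/12623809
take √, sign +1: I = 0.11733462

0.117335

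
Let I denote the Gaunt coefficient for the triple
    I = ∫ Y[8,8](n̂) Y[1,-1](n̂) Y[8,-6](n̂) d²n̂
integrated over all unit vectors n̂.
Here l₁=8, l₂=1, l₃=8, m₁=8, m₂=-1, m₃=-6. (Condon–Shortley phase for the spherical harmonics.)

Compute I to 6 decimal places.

0.000000

m-sum = 8 − 1 − 6 = 1 ≠ 0 ⇒ I = 0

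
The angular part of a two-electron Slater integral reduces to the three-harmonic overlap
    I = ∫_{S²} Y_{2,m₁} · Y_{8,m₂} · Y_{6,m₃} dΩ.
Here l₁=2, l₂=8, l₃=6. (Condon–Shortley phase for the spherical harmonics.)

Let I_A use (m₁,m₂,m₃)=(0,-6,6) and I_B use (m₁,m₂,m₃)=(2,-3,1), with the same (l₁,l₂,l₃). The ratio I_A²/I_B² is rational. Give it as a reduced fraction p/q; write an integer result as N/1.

Same 2,8,6: normalisation and zero-m 3j drop out of the ratio.
A: Δ: 4! 0! 12! / 17! → 1/30940; sum: t=2:+1/1916006400 = 1/1916006400; 3j²(2 8 6; 0 -6 6) = Δ·Π!·Σ² = 1/340  (sign +1)
B: Δ: 4! 0! 12! / 17! → 1/30940; sum: t=0:+1/14515200 = 1/14515200; 3j²(2 8 6; 2 -3 1) = Δ·Π!·Σ² = 33/3094  (sign -1)
I_A²/I_B² = (1/340)/(33/3094) = 91/330

91/330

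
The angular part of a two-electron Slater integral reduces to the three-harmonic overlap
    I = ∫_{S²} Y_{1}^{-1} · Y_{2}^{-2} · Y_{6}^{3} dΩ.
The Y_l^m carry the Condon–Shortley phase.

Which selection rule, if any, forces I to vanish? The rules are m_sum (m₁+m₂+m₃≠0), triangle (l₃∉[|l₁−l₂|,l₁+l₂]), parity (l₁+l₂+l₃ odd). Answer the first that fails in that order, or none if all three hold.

triangle

Σmᵢ = 0  ✓
l₃∈[|l₁−l₂|,l₁+l₂]=[1,3], have l₃=6  ✗
Σlᵢ = 9 ⇒ odd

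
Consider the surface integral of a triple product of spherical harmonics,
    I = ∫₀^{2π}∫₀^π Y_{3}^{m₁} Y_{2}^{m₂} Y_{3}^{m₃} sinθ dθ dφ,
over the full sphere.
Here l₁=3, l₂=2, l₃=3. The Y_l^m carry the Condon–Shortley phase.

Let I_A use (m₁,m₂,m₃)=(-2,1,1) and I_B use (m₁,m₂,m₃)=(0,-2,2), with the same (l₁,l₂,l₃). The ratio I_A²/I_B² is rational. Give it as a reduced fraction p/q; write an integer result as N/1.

Shared (l₁,l₂,l₃)=(3,2,3): N and (l;000)² cancel in I_A²/I_B².
A: Δ = 2!·4!·2!/9! = 1/3780; Racah Σ t=1..2: t=1:−1/48 t=2:+1/12 = 1/16; ⇒ 3j(3 2 3; -2 1 1)² = 1/28, sgn +1
B: Δ = 2!·4!·2!/9! = 1/3780; Racah Σ t=0..0: t=0:+1/24 = 1/24; ⇒ 3j(3 2 3; 0 -2 2)² = 1/21, sgn -1
I_A²/I_B² = (1/28)/(1/21) = 3/4

3/4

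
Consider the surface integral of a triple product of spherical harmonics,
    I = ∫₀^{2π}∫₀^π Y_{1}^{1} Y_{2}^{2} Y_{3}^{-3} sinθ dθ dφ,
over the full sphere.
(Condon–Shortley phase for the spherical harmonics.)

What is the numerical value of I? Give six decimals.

-0.319865

m-sum 0 ✓  L=6 even ✓  1≤3≤3 ✓
Π(2lᵢ+1) = 3×5×7 = 105
triangle coeff Δ(1,2,3) = 1/105
Σ_t [0,0]: t=0:+1/4 = 1/4
(3j)²=3/35 [(1 2 3; 0 0 0)], sign=-1
Σ_t [0,0]: t=0:+1/48 = 1/48
(3j)²=1/7 [(1 2 3; 1 2 -3)], sign=+1
⇒ 4πI² = 9/7
I = (-1)√(9/7/(4π)) = -0.31986543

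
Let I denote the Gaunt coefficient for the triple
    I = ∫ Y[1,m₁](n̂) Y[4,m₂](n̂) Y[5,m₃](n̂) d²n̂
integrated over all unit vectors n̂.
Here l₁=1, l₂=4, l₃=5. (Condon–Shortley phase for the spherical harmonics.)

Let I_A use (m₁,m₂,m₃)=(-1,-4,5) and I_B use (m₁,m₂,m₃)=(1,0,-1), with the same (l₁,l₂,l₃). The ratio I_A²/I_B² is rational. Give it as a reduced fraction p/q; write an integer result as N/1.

Same 1,4,5: normalisation and zero-m 3j drop out of the ratio.
A: Δ: 0! 2! 8! / 11! → 1/495; sum: t=0:+1/80640 = 1/80640; 3j²(1 4 5; -1 -4 5) = Δ·Π!·Σ² = 1/11  (sign +1)
B: Δ: 0! 2! 8! / 11! → 1/495; sum: t=0:+1/1152 = 1/1152; 3j²(1 4 5; 1 0 -1) = Δ·Π!·Σ² = 1/33  (sign +1)
I_A²/I_B² = (1/11)/(1/33) = 3/1

3/1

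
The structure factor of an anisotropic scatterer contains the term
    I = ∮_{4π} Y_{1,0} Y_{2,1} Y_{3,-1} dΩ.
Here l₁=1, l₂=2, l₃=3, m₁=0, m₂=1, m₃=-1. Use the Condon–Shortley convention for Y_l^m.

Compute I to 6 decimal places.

-0.233597

Rules hold: Σm=0, L=6 even, 1≤3≤3.
N = 3·5·7 = 105
Δ = 0!·2!·4!/7! = 1/105
Racah Σ t=0..0: t=0:+1/4 = 1/4
⇒ 3j(1 2 3; 0 0 0)² = 3/35, sgn -1
Racah Σ t=0..0: t=0:+1/6 = 1/6
⇒ 3j(1 2 3; 0 1 -1)² = 8/105, sgn +1
4πI² = N·(3j₀)²·(3jₘ)² = 24/35
I = -1·√(0.685714/4π) = -0.23359668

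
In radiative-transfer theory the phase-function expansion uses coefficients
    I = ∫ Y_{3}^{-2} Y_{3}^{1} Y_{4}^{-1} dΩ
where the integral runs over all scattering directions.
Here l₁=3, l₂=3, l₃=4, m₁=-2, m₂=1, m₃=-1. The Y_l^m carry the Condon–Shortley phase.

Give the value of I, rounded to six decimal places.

0.000000

Σmᵢ = -2 ≠ 0, so the φ-integral vanishes; I = 0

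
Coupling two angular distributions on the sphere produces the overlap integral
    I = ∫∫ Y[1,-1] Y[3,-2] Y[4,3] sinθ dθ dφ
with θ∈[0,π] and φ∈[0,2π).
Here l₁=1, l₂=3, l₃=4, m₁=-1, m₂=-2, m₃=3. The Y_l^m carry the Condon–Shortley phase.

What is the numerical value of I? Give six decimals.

Rules hold: Σm=0, L=8 even, 2≤4≤4.
N = 3·7·9 = 189
Δ = 0!·2!·6!/9! = 1/252
Racah Σ t=0..0: t=0:+1/36 = 1/36
⇒ 3j(1 3 4; 0 0 0)² = 4/63, sgn +1
Racah Σ t=0..0: t=0:+1/240 = 1/240
⇒ 3j(1 3 4; -1 -2 3)² = 1/12, sgn -1
4πI² = N·(3j₀)²·(3jₘ)² = 1/1
I = -1·√(1/4π) = -0.28209479

-0.282095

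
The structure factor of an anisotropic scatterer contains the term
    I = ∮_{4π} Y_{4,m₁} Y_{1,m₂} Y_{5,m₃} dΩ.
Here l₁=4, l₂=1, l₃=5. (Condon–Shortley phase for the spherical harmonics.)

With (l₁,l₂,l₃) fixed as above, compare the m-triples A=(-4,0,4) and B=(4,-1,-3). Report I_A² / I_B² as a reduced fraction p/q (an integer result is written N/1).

9/1

Shared (l₁,l₂,l₃)=(4,1,5): N and (l;000)² cancel in I_A²/I_B².
A: Δ = 0!·8!·2!/11! = 1/495; Racah Σ t=0..0: t=0:+1/40320 = 1/40320; ⇒ 3j(4 1 5; -4 0 4)² = 1/55, sgn -1
B: Δ = 0!·8!·2!/11! = 1/495; Racah Σ t=0..0: t=0:+1/80640 = 1/80640; ⇒ 3j(4 1 5; 4 -1 -3)² = 1/495, sgn +1
I_A²/I_B² = (1/55)/(1/495) = 9/1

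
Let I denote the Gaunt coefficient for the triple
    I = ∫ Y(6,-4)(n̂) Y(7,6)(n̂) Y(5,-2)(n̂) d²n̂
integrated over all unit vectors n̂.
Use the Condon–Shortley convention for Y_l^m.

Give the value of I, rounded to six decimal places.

0.020011

Rules hold: Σm=0, L=18 even, 1≤5≤13.
N = 13·15·11 = 2145
Δ = 8!·4!·6!/19! = 1/174594420
Racah Σ t=2..6: t=2:+1/4147200 t=3:−1/207360 t=4:+1/82944 t=5:−1/207360 t=6:+1/4147200 = 1/345600
⇒ 3j(6 7 5; 0 0 0)² = 420/46189, sgn -1
Racah Σ t=7..8: t=7:−1/21772800 t=8:+1/19353600 = 1/174182400
⇒ 3j(6 7 5; -4 6 -2)² = 1/3876, sgn -1
4πI² = N·(3j₀)²·(3jₘ)² = 525/104329
I = +1·√(0.00503216/4π) = 0.02001116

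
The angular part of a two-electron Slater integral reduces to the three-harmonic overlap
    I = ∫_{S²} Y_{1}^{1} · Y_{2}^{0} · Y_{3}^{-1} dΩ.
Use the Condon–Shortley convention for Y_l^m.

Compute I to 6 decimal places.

m-sum 0 ✓  L=6 even ✓  1≤3≤3 ✓
Π(2lᵢ+1) = 3×5×7 = 105
triangle coeff Δ(1,2,3) = 1/105
Σ_t [0,0]: t=0:+1/4 = 1/4
(3j)²=3/35 [(1 2 3; 0 0 0)], sign=-1
Σ_t [0,0]: t=0:+1/8 = 1/8
(3j)²=2/35 [(1 2 3; 1 0 -1)], sign=+1
⇒ 4πI² = 18/35
I = (-1)√(18/35/(4π)) = -0.20230066

-0.202301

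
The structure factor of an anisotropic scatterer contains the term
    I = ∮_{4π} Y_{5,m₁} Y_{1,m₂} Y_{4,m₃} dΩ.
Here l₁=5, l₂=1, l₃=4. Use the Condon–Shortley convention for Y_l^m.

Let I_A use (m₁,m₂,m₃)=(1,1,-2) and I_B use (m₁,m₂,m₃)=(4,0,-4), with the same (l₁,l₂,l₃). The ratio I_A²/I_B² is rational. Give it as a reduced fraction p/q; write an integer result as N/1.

2/3

Same 5,1,4: normalisation and zero-m 3j drop out of the ratio.
A: Δ: 2! 8! 0! / 11! → 1/495; sum: t=2:+1/2880 = 1/2880; 3j²(5 1 4; 1 1 -2) = Δ·Π!·Σ² = 2/165  (sign +1)
B: Δ: 2! 8! 0! / 11! → 1/495; sum: t=1:−1/40320 = -1/40320; 3j²(5 1 4; 4 0 -4) = Δ·Π!·Σ² = 1/55  (sign -1)
I_A²/I_B² = (2/165)/(1/55) = 2/3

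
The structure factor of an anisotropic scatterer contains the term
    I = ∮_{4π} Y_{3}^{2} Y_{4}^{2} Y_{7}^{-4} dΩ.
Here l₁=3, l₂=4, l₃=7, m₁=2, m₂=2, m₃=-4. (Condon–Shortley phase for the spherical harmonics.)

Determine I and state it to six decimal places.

m-sum 0 ✓  L=14 even ✓  1≤7≤7 ✓
Π(2lᵢ+1) = 7×9×15 = 945
triangle coeff Δ(3,4,7) = 1/45045
Σ_t [0,0]: t=0:+1/20736 = 1/20736
(3j)²=35/1287 [(3 4 7; 0 0 0)], sign=-1
Σ_t [0,0]: t=0:+1/172800 = 1/172800
(3j)²=2/65 [(3 4 7; 2 2 -4)], sign=-1
⇒ 4πI² = 1470/1859
I = (+1)√(1470/1859/(4π)) = 0.25084996

0.250850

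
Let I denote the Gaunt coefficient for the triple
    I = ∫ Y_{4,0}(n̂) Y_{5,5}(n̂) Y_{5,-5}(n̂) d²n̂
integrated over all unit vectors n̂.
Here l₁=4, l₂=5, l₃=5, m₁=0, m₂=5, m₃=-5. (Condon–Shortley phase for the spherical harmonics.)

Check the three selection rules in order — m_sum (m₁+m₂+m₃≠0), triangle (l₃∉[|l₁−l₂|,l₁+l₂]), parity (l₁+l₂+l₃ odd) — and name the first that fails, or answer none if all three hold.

none

Σmᵢ = 0  ✓
l₃∈[|l₁−l₂|,l₁+l₂]=[1,9], have l₃=5  ✓
Σlᵢ = 14 ⇒ even  ✓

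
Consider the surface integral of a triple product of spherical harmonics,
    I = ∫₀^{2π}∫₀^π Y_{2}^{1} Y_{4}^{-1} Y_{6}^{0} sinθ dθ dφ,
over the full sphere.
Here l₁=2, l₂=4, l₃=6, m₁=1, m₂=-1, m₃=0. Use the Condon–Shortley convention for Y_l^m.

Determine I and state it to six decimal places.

m-sum 0 ✓  L=12 even ✓  2≤6≤6 ✓
Π(2lᵢ+1) = 5×9×13 = 585
triangle coeff Δ(2,4,6) = 1/6435
Σ_t [0,0]: t=0:+1/2304 = 1/2304
(3j)²=5/143 [(2 4 6; 0 0 0)], sign=+1
Σ_t [0,0]: t=0:+1/4320 = 1/4320
(3j)²=8/429 [(2 4 6; 1 -1 0)], sign=+1
⇒ 4πI² = 600/1573
I = (+1)√(600/1573/(4π)) = 0.17422334

0.174223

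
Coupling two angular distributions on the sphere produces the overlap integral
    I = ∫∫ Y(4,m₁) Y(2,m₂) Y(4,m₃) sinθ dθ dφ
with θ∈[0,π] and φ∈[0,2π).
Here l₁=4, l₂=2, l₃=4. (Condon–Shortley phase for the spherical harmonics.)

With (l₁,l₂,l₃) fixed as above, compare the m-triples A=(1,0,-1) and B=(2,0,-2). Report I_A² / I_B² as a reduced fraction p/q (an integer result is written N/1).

289/64

Shared (l₁,l₂,l₃)=(4,2,4): N and (l;000)² cancel in I_A²/I_B².
A: Δ = 2!·6!·2!/11! = 1/13860; Racah Σ t=0..2: t=0:+1/144 t=1:−1/48 t=2:+1/480 = -17/1440; ⇒ 3j(4 2 4; 1 0 -1)² = 289/13860, sgn +1
B: Δ = 2!·6!·2!/11! = 1/13860; Racah Σ t=0..2: t=0:+1/192 t=1:−1/120 t=2:+1/2880 = -1/360; ⇒ 3j(4 2 4; 2 0 -2)² = 16/3465, sgn -1
I_A²/I_B² = (289/13860)/(16/3465) = 289/64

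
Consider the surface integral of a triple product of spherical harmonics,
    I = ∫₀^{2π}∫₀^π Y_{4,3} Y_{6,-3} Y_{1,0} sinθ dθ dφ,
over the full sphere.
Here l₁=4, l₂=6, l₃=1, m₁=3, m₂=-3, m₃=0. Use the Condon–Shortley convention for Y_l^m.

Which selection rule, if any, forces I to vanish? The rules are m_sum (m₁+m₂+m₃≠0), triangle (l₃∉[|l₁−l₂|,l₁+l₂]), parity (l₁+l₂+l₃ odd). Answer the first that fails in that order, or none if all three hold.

Σmᵢ = 0  ✓
l₃∈[|l₁−l₂|,l₁+l₂]=[2,10], have l₃=1  ✗
Σlᵢ = 11 ⇒ odd

triangle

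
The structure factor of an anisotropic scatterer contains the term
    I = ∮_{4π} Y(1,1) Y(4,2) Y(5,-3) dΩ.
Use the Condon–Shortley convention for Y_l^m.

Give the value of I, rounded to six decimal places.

-0.259847

m-sum 0 ✓  L=10 even ✓  3≤5≤5 ✓
Π(2lᵢ+1) = 3×9×11 = 297
triangle coeff Δ(1,4,5) = 1/495
Σ_t [0,0]: t=0:+1/576 = 1/576
(3j)²=5/99 [(1 4 5; 0 0 0)], sign=-1
Σ_t [0,0]: t=0:+1/2880 = 1/2880
(3j)²=28/495 [(1 4 5; 1 2 -3)], sign=+1
⇒ 4πI² = 28/33
I = (-1)√(28/33/(4π)) = -0.25984664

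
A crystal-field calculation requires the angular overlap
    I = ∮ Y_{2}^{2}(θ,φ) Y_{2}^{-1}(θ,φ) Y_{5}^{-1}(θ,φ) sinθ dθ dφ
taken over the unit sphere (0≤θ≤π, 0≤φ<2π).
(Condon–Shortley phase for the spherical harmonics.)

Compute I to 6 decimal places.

l₃=5 ∉ [0,4] — triangle fails ⇒ I = 0

0.000000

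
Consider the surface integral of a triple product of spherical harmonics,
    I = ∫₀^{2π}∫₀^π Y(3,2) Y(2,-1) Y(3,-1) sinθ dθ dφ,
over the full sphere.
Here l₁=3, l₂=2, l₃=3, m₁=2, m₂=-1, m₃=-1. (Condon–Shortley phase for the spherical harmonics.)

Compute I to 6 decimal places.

m-sum 0 ✓  L=8 even ✓  1≤3≤5 ✓
Π(2lᵢ+1) = 7×5×7 = 245
triangle coeff Δ(3,2,3) = 1/3780
Σ_t [0,2]: t=0:+1/24 t=1:−1/4 t=2:+1/24 = -1/6
(3j)²=4/105 [(3 2 3; 0 0 0)], sign=+1
Σ_t [0,1]: t=0:+1/12 t=1:−1/48 = 1/16
(3j)²=1/28 [(3 2 3; 2 -1 -1)], sign=+1
⇒ 4πI² = 1/3
I = (+1)√(1/3/(4π)) = 0.16286750

0.162868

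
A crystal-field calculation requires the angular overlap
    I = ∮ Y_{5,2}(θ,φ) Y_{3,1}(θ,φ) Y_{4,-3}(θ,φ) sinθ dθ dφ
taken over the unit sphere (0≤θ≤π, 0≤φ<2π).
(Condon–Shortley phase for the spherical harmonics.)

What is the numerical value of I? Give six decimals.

m-sum 0 ✓  L=12 even ✓  2≤4≤8 ✓
Π(2lᵢ+1) = 11×7×9 = 693
triangle coeff Δ(5,3,4) = 1/180180
Σ_t [1,3]: t=1:−1/576 t=2:+1/144 t=3:−1/576 = 1/288
(3j)²=20/1001 [(5 3 4; 0 0 0)], sign=+1
Σ_t [2,3]: t=2:+1/960 t=3:−1/4320 = 7/8640
(3j)²=343/12870 [(5 3 4; 2 1 -3)], sign=-1
⇒ 4πI² = 686/1859
I = (-1)√(686/1859/(4π)) = -0.17136315

-0.171363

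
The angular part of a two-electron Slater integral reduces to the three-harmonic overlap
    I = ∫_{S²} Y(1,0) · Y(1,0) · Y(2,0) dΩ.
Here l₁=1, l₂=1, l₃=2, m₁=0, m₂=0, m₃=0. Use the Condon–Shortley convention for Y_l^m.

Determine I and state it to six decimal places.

m-sum 0 ✓  L=4 even ✓  0≤2≤2 ✓
Π(2lᵢ+1) = 3×3×5 = 45
triangle coeff Δ(1,1,2) = 1/30
Σ_t [0,0]: t=0:+1/1 = 1/1
(3j)²=2/15 [(1 1 2; 0 0 0)], sign=+1
(m-triple is (0,0,0) — same symbol as above.)
⇒ 4πI² = 4/5
I = (+1)√(4/5/(4π)) = 0.25231325

0.252313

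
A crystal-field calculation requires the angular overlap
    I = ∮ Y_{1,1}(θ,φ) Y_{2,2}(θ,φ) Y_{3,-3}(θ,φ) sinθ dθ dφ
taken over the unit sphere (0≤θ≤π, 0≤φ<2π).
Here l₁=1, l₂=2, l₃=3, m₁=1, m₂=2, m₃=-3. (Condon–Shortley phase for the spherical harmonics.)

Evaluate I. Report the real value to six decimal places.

-0.319865

Checks pass: Σm=0; 6 even; l₃=3∈[1,3].
(2·1+1)(2·2+1)(2·3+1) = 105
Δ: 0! 2! 4! / 7! → 1/105
sum: t=0:+1/4 = 1/4
3j²(1 2 3; 0 0 0) = Δ·Π!·Σ² = 3/35  (sign -1)
sum: t=0:+1/48 = 1/48
3j²(1 2 3; 1 2 -3) = Δ·Π!·Σ² = 1/7  (sign +1)
combine: 4πI² = 105·3/35·1/7 = 9/7
take √, sign -1: I = -0.31986543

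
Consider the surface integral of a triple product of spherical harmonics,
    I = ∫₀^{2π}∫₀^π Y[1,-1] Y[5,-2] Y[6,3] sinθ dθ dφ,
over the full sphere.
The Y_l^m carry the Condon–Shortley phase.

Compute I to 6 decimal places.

-0.245154

Rules hold: Σm=0, L=12 even, 4≤6≤6.
N = 3·11·13 = 429
Δ = 0!·2!·10!/13! = 1/858
Racah Σ t=0..0: t=0:+1/14400 = 1/14400
⇒ 3j(1 5 6; 0 0 0)² = 6/143, sgn +1
Racah Σ t=0..0: t=0:+1/60480 = 1/60480
⇒ 3j(1 5 6; -1 -2 3)² = 6/143, sgn -1
4πI² = N·(3j₀)²·(3jₘ)² = 108/143
I = -1·√(0.755245/4π) = -0.24515397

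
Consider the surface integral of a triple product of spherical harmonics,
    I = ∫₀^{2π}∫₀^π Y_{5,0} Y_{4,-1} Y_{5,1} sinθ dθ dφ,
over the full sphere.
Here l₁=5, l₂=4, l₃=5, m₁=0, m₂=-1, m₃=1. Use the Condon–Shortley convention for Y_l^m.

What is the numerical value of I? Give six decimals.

Checks pass: Σm=0; 14 even; l₃=5∈[1,9].
(2·5+1)(2·4+1)(2·5+1) = 1089
Δ: 4! 6! 4! / 15! → 1/3153150
sum: t=0:+1/69120 t=1:−1/1728 t=2:+1/576 t=3:−1/1728 t=4:+1/69120 = 7/11520
3j²(5 4 5; 0 0 0) = Δ·Π!·Σ² = 2/143  (sign -1)
sum: t=0:+1/17280 t=1:−1/1152 t=2:+1/864 t=3:−1/6912 = 7/34560
3j²(5 4 5; 0 -1 1) = Δ·Π!·Σ² = 1/429  (sign +1)
combine: 4πI² = 1089·2/143·1/429 = 6/169
take √, sign -1: I = -0.05315295

-0.053153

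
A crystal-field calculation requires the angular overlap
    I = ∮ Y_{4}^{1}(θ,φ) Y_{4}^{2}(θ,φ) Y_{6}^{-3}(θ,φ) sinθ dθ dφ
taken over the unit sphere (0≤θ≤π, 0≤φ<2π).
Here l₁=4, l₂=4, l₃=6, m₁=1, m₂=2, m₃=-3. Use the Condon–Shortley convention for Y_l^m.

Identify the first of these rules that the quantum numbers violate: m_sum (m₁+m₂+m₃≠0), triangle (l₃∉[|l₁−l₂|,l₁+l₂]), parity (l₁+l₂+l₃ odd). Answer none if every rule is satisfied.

m₁+m₂+m₃ = 1 + 2 − 3 = 0  ✓
triangle: |4−4|=0 ≤ l₃=6 ≤ 4+4=8  ✓
parity: l₁+l₂+l₃ = 14 is even  ✓

none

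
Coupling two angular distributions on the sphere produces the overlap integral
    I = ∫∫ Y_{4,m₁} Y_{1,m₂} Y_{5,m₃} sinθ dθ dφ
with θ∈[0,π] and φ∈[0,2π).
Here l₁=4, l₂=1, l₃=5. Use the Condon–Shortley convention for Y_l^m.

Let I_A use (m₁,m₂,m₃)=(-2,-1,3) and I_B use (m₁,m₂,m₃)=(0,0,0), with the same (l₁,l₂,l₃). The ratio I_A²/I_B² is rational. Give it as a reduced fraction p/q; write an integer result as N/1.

28/25

Same 4,1,5: normalisation and zero-m 3j drop out of the ratio.
A: Δ: 0! 8! 2! / 11! → 1/495; sum: t=0:+1/2880 = 1/2880; 3j²(4 1 5; -2 -1 3) = Δ·Π!·Σ² = 28/495  (sign +1)
B: Δ: 0! 8! 2! / 11! → 1/495; sum: t=0:+1/576 = 1/576; 3j²(4 1 5; 0 0 0) = Δ·Π!·Σ² = 5/99  (sign -1)
I_A²/I_B² = (28/495)/(5/99) = 28/25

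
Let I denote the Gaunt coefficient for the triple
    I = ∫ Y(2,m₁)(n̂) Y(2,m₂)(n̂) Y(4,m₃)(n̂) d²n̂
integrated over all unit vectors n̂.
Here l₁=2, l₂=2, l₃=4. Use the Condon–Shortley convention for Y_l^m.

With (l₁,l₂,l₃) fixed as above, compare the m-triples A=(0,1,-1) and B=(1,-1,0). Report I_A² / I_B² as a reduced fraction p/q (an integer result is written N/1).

Shared (l₁,l₂,l₃)=(2,2,4): N and (l;000)² cancel in I_A²/I_B².
A: Δ = 0!·4!·4!/9! = 1/630; Racah Σ t=0..0: t=0:+1/24 = 1/24; ⇒ 3j(2 2 4; 0 1 -1)² = 1/21, sgn -1
B: Δ = 0!·4!·4!/9! = 1/630; Racah Σ t=0..0: t=0:+1/36 = 1/36; ⇒ 3j(2 2 4; 1 -1 0)² = 8/315, sgn +1
I_A²/I_B² = (1/21)/(8/315) = 15/8

15/8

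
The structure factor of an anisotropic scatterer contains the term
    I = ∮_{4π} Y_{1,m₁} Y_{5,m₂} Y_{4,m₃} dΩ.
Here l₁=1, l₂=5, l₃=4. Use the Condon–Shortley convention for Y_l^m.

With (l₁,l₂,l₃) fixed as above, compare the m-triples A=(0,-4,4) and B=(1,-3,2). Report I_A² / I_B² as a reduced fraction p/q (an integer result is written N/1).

9/28

Shared (l₁,l₂,l₃)=(1,5,4): N and (l;000)² cancel in I_A²/I_B².
A: Δ = 2!·0!·8!/11! = 1/495; Racah Σ t=1..1: t=1:−1/40320 = -1/40320; ⇒ 3j(1 5 4; 0 -4 4)² = 1/55, sgn -1
B: Δ = 2!·0!·8!/11! = 1/495; Racah Σ t=0..0: t=0:+1/2880 = 1/2880; ⇒ 3j(1 5 4; 1 -3 2)² = 28/495, sgn +1
I_A²/I_B² = (1/55)/(28/495) = 9/28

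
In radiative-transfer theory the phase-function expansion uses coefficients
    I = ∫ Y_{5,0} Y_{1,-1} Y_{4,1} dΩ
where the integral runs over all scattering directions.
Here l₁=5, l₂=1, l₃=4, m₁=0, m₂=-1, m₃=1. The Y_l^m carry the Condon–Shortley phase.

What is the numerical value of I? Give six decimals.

Rules hold: Σm=0, L=10 even, 4≤4≤6.
N = 11·3·9 = 297
Δ = 2!·8!·0!/11! = 1/495
Racah Σ t=1..1: t=1:−1/576 = -1/576
⇒ 3j(5 1 4; 0 0 0)² = 5/99, sgn -1
Racah Σ t=0..0: t=0:+1/1440 = 1/1440
⇒ 3j(5 1 4; 0 -1 1)² = 2/99, sgn -1
4πI² = N·(3j₀)²·(3jₘ)² = 10/33
I = +1·√(0.30303/4π) = 0.15528807

0.155288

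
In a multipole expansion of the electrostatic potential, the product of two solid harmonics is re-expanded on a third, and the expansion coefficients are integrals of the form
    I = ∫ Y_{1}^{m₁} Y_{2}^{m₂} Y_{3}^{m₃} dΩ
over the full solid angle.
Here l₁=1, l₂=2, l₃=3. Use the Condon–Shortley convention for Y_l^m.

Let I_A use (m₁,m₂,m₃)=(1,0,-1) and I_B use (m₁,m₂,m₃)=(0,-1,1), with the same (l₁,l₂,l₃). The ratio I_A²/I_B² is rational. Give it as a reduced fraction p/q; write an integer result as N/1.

3/4

l's match ⇒ only the (l;m) 3-j factors differ between A and B.
A: triangle coeff Δ(1,2,3) = 1/105; Σ_t [0,0]: t=0:+1/8 = 1/8; (3j)²=2/35 [(1 2 3; 1 0 -1)], sign=+1
B: triangle coeff Δ(1,2,3) = 1/105; Σ_t [0,0]: t=0:+1/6 = 1/6; (3j)²=8/105 [(1 2 3; 0 -1 1)], sign=+1
I_A²/I_B² = (2/35)/(8/105) = 3/4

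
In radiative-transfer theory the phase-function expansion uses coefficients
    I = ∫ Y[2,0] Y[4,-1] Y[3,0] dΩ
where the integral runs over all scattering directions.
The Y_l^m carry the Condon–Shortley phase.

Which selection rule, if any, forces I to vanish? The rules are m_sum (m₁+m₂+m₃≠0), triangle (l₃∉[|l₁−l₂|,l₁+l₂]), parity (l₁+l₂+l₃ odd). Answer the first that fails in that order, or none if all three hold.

m_sum

m₁+m₂+m₃ = 0 − 1 + 0 = -1  ✗
triangle: |2−4|=2 ≤ l₃=3 ≤ 2+4=6
parity: l₁+l₂+l₃ = 9 is odd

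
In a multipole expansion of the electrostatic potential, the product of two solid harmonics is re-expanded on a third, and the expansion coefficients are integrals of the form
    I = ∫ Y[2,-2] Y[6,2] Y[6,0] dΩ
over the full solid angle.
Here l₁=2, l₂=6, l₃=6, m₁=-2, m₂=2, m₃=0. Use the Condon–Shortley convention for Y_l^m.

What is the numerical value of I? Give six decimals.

m-sum 0 ✓  L=14 even ✓  4≤6≤8 ✓
Π(2lᵢ+1) = 5×13×13 = 845
triangle coeff Δ(2,6,6) = 1/90090
Σ_t [0,2]: t=0:+1/69120 t=1:−1/14400 t=2:+1/69120 = -7/172800
(3j)²=14/715 [(2 6 6; 0 0 0)], sign=-1
Σ_t [2,2]: t=2:+1/69120 = 1/69120
(3j)²=4/143 [(2 6 6; -2 2 0)], sign=+1
⇒ 4πI² = 56/121
I = (-1)√(56/121/(4π)) = -0.19190947

-0.191909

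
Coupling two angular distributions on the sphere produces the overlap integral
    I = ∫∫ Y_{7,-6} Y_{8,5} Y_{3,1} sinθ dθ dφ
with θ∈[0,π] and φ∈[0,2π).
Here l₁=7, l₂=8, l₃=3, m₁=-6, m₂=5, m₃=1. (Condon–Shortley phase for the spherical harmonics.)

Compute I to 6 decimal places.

0.166985

Checks pass: Σm=0; 18 even; l₃=3∈[1,15].
(2·7+1)(2·8+1)(2·3+1) = 1785
Δ: 12! 2! 4! / 19! → 1/5290740
sum: t=5:−1/7257600 t=6:+1/2073600 t=7:−1/7257600 = 1/4838400
3j²(7 8 3; 0 0 0) = Δ·Π!·Σ² = 252/20995  (sign -1)
sum: t=11:−1/319334400 t=12:+1/2874009600 = -1/359251200
3j²(7 8 3; -6 5 1) = Δ·Π!·Σ² = 1664/101745  (sign -1)
combine: 4πI² = 1785·252/20995·1664/101745 = 10752/30685
take √, sign +1: I = 0.16698468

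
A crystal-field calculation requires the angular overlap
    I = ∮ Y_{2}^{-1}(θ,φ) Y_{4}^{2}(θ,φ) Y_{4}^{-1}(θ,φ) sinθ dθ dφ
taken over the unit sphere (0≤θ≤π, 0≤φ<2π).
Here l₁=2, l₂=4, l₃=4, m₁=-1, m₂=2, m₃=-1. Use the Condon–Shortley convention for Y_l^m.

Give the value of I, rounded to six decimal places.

0.127700

m-sum 0 ✓  L=10 even ✓  2≤4≤6 ✓
Π(2lᵢ+1) = 5×9×9 = 405
triangle coeff Δ(2,4,4) = 1/13860
Σ_t [0,2]: t=0:+1/192 t=1:−1/36 t=2:+1/192 = -5/288
(3j)²=20/693 [(2 4 4; 0 0 0)], sign=-1
Σ_t [1,2]: t=1:−1/240 t=2:+1/96 = 1/160
(3j)²=27/1540 [(2 4 4; -1 2 -1)], sign=-1
⇒ 4πI² = 1215/5929
I = (+1)√(1215/5929/(4π)) = 0.12770047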